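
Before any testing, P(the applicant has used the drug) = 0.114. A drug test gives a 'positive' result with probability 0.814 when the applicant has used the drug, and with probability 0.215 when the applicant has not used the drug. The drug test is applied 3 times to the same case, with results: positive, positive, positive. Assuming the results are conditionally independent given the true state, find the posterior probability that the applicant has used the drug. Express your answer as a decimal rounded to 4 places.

With H the event that the applicant has used the drug, the joint likelihood of the observed sequence is P(data|H) = 0.814·0.814·0.814 = 0.53935 and P(data|¬H) = 0.215·0.215·0.215 = 0.0099384.
Bayes: P(H|data) = 0.114·0.53935 / (0.114·0.53935 + 0.886·0.0099384) = 0.061486/0.070292 = 0.8747.

Posterior P(H) ≈ 0.8747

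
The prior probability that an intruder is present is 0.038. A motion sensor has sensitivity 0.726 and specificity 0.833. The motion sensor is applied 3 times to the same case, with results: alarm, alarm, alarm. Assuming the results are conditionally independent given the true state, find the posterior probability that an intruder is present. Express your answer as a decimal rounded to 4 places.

Posterior P(H) ≈ 0.7645

With H the event that an intruder is present, the joint likelihood of the observed sequence is P(data|H) = 0.726·0.726·0.726 = 0.38266 and P(data|¬H) = 0.167·0.167·0.167 = 0.0046575.
Bayes: P(H|data) = 0.038·0.38266 / (0.038·0.38266 + 0.962·0.0046575) = 0.014541/0.019021 = 0.7645.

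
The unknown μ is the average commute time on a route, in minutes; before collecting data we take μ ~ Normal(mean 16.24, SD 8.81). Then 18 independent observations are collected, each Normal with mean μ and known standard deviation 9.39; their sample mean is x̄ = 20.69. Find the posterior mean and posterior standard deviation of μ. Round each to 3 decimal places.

Posterior mean ≈ 20.426; posterior SD ≈ 2.147

With known σ, the Normal prior is conjugate. Weight on the data is w = (n/σ²)/(n/σ² + 1/τ₀²) = 0.204146/(0.204146+0.0128839) = 0.94064.
Posterior mean = w·x̄ + (1−w)·μ₀ = 0.94064·20.69 + 0.059365·16.24 = 20.426. Posterior variance = 1/(0.204146+0.0128839) = 4.60766, so SD = 2.147.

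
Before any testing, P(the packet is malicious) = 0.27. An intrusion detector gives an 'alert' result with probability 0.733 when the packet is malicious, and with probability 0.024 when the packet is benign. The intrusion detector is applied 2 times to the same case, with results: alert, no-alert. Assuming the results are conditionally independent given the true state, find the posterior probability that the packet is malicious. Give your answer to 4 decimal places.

With H the event that the packet is malicious, the joint likelihood of the observed sequence is P(data|H) = 0.733·0.267 = 0.19571 and P(data|¬H) = 0.024·0.976 = 0.023424.
Bayes: P(H|data) = 0.27·0.19571 / (0.27·0.19571 + 0.73·0.023424) = 0.052842/0.069941 = 0.7555.

Posterior P(H) ≈ 0.7555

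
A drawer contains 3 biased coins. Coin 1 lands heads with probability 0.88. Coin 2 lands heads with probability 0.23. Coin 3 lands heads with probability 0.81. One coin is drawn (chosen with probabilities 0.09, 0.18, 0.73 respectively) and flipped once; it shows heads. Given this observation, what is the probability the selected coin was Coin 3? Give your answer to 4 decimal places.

P(heads|C1) = 0.88; P(heads|C2) = 0.23; P(heads|C3) = 0.81.
Prior × likelihood for each source: 0.09·0.88=0.07920, 0.18·0.23=0.04140, 0.73·0.81=0.5913. Summing gives P(heads) = 0.71190.
P(Coin 3 | heads) = 0.5913 / 0.71190 = 0.8306.

Posterior probability ≈ 0.8306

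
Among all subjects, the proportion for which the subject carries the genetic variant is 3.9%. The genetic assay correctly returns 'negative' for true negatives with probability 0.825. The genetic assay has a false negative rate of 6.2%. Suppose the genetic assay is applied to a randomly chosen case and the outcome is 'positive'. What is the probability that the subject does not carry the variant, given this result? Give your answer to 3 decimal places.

Write H for 'the subject carries the genetic variant'. Prior odds H:¬H = 0.039/0.961 = 0.040583. For the 'positive' outcome, the likelihood ratio is 0.938/0.175 = 5.3600.
Posterior odds = 0.040583 × 5.3600 = 0.21752, so P(H|E) = 0.21752/(1+0.21752) = 0.179. Then P(¬H|E) = 1 − 0.179 = 0.821.

P(¬H | E) ≈ 0.821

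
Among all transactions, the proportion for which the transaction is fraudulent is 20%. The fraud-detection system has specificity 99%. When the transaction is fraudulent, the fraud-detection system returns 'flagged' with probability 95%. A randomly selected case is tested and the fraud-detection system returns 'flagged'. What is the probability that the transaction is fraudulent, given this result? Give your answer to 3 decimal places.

P(H | E) ≈ 0.960

Write H for 'the transaction is fraudulent'. Prior odds H:¬H = 0.2/0.8 = 0.25000. For the 'flagged' outcome, the likelihood ratio is 0.95/0.01 = 95.000.
Posterior odds = 0.25000 × 95.000 = 23.750, so P(H|E) = 23.750/(1+23.750) = 0.960.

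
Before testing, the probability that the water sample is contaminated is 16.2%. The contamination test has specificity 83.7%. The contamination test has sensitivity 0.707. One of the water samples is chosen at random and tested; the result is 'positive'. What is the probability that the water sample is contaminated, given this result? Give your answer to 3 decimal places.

Let H be the event that the water sample is contaminated. P(H) = 0.162, so P(¬H) = 0.838. With E the 'positive' result, P(E|H) = 0.707 and P(E|¬H) = 0.163.
P(E) = 0.707·0.162 + 0.163·0.838 = 0.11453 + 0.13659 = 0.25113.
By Bayes' theorem, P(H|E) = 0.11453 / 0.25113 = 0.456.

P(H | E) ≈ 0.456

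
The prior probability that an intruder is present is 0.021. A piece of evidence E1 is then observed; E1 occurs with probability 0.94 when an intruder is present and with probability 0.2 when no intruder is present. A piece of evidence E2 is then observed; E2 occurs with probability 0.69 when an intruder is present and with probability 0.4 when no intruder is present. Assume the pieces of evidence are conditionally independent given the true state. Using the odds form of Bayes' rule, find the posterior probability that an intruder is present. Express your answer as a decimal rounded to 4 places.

Posterior probability ≈ 0.1481

Prior odds = 0.021/(1−0.021) = 0.021450.
Likelihood ratio for E1 = 0.94/0.2 = 4.7000.
Likelihood ratio for E2 = 0.69/0.4 = 1.7250.
Posterior odds = prior odds × LR₁ × LR₂ = 0.17391.
Posterior probability = odds/(1+odds) = 0.17391/1.1739 = 0.1481.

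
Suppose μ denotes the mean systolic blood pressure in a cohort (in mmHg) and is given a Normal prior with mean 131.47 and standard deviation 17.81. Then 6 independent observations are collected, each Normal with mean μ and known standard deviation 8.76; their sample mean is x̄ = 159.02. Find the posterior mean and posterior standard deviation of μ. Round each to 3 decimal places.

With known σ, the Normal prior is conjugate. Weight on the data is w = (n/σ²)/(n/σ² + 1/τ₀²) = 0.0781885/(0.0781885+0.00315262) = 0.96124.
Posterior mean = w·x̄ + (1−w)·μ₀ = 0.96124·159.02 + 0.038758·131.47 = 157.952. Posterior variance = 1/(0.0781885+0.00315262) = 12.2939, so SD = 3.506.

Posterior mean ≈ 157.952; posterior SD ≈ 3.506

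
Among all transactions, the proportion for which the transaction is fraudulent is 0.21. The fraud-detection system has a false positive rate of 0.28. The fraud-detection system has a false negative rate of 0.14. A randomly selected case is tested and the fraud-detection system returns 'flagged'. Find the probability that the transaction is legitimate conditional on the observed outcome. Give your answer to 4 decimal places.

Let H be the event that the transaction is fraudulent. P(H) = 0.21, so P(¬H) = 0.79. With E the 'flagged' result, P(E|H) = 0.86 and P(E|¬H) = 0.28.
P(E) = 0.86·0.21 + 0.28·0.79 = 0.18060 + 0.22120 = 0.40180.
By Bayes' theorem, P(H|E) = 0.18060 / 0.40180 = 0.4495. Hence P(¬H|E) = 1 − 0.4495 = 0.5505.

P(¬H | E) ≈ 0.5505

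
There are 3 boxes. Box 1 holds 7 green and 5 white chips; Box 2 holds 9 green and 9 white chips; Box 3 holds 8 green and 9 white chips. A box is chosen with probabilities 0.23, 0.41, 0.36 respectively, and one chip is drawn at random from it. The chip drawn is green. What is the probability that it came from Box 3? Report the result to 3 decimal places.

Posterior probability ≈ 0.333

Tabulate prior·likelihood by source: [1] prior 0.23, lik 0.5833, product 0.1342; [2] prior 0.41, lik 0.5, product 0.2050; [3] prior 0.36, lik 0.4706, product 0.1694.
Normalizing constant = 0.50858; the posterior for Box 3 is its product over the sum, 0.1694/0.50858 = 0.333.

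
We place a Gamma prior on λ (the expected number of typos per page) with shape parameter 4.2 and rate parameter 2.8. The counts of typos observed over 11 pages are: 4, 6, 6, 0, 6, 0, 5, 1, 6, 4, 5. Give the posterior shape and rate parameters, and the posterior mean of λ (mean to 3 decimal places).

The Poisson likelihood adds the total count to the shape and the number of exposure periods to the rate. Here ∑xᵢ = 43 and n = 11, so shape 4.2→47.2 and rate 2.8→13.8.
E[λ | data] = 47.2/13.8 = 3.420.

Posterior: Gamma(shape=47.2, rate=13.8); mean ≈ 3.420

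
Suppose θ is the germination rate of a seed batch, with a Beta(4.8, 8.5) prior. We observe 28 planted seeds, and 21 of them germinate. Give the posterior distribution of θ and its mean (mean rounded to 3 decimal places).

The binomial likelihood is conjugate to the Beta prior: with 21 successes and 7 failures, the posterior is Beta(4.8+21, 8.5+7) = Beta(25.8, 15.5).
Posterior mean = α/(α+β) = 25.8/41.3 = 0.625.

Posterior: Beta(25.8, 15.5); mean ≈ 0.625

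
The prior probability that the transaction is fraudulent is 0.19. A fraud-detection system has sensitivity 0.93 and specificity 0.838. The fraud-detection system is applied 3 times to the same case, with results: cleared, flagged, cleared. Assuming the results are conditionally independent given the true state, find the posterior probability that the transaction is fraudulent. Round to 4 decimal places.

Posterior P(H) ≈ 0.0093

With H the event that the transaction is fraudulent, the joint likelihood of the observed sequence is P(data|H) = 0.07·0.93·0.07 = 0.0045570 and P(data|¬H) = 0.838·0.162·0.838 = 0.11376.
Bayes: P(H|data) = 0.19·0.0045570 / (0.19·0.0045570 + 0.81·0.11376) = 0.00086583/0.093014 = 0.0093.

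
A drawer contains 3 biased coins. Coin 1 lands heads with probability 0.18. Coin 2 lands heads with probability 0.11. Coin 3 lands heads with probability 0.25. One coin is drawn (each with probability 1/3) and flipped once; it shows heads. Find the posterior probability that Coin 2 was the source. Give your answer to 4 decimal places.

Posterior probability ≈ 0.2037

P(heads|C1) = 0.18; P(heads|C2) = 0.11; P(heads|C3) = 0.25.
Prior × likelihood for each source: 0.333333·0.18=0.06000, 0.333333·0.11=0.03667, 0.333333·0.25=0.08333. Summing gives P(heads) = 0.18000.
P(Coin 2 | heads) = 0.03667 / 0.18000 = 0.2037.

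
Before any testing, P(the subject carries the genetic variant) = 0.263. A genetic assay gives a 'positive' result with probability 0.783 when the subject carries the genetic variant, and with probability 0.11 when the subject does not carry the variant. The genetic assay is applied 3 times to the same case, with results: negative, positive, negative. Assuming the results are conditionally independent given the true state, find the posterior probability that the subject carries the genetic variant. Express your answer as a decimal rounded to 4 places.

Posterior P(H) ≈ 0.1312

Let H be the event that the subject carries the genetic variant; start with P(H) = 0.263. P('positive'|H) = 0.783, P('positive'|¬H) = 0.11.
Update on result 1 ('negative'): P(H) ← 0.217·0.2630 / (0.217·0.2630 + 0.89·0.7370) = 0.057071/0.71300 = 0.0800.
Update on result 2 ('positive'): P(H) ← 0.783·0.0800 / (0.783·0.0800 + 0.11·0.9200) = 0.062674/0.16387 = 0.3825.
Update on result 3 ('negative'): P(H) ← 0.217·0.3825 / (0.217·0.3825 + 0.89·0.6175) = 0.082995/0.63260 = 0.1312.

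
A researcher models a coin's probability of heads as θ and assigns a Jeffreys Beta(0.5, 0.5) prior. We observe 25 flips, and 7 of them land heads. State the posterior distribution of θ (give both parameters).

Observing 7 successes and 18 failures updates Beta(0.5, 0.5) by adding the success and failure counts to the two shape parameters: α = 0.5+7 = 7.5, β = 0.5+18 = 18.5.

Posterior: Beta(7.5, 18.5)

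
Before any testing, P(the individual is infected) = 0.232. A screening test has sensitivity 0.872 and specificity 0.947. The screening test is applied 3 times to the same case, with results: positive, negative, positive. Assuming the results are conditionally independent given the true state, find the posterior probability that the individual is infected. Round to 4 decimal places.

Let H be the event that the individual is infected; start with P(H) = 0.232. P('positive'|H) = 0.872, P('positive'|¬H) = 0.053.
Update on result 1 ('positive'): P(H) ← 0.872·0.2320 / (0.872·0.2320 + 0.053·0.7680) = 0.20230/0.24301 = 0.8325.
Update on result 2 ('negative'): P(H) ← 0.128·0.8325 / (0.128·0.8325 + 0.947·0.1675) = 0.10656/0.26518 = 0.4018.
Update on result 3 ('positive'): P(H) ← 0.872·0.4018 / (0.872·0.4018 + 0.053·0.5982) = 0.35040/0.38210 = 0.9170.

Posterior P(H) ≈ 0.9170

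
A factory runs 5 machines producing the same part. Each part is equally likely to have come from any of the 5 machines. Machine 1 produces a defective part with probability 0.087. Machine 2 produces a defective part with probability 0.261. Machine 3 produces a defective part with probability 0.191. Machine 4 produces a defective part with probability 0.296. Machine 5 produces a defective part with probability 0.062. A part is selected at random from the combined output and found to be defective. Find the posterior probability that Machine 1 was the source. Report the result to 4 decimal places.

P(defective|M1) = 0.087; P(defective|M2) = 0.261; P(defective|M3) = 0.191; P(defective|M4) = 0.296; P(defective|M5) = 0.062.
Prior × likelihood for each source: 0.2·0.087=0.01740, 0.2·0.261=0.05220, 0.2·0.191=0.03820, 0.2·0.296=0.05920, 0.2·0.062=0.01240. Summing gives P(defective) = 0.17940.
P(Machine 1 | defective) = 0.01740 / 0.17940 = 0.0970.

Posterior probability ≈ 0.0970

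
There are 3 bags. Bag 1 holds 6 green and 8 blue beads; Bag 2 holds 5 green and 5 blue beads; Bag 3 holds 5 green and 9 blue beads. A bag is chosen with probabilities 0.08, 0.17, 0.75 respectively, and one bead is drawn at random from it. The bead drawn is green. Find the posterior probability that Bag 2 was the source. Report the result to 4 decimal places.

P(green|Bag 1) = 0.4286; P(green|Bag 2) = 0.5; P(green|Bag 3) = 0.3571.
Prior × likelihood for each source: 0.08·0.4286=0.03429, 0.17·0.5=0.08500, 0.75·0.3571=0.2679. Summing gives P(green) = 0.38714.
P(Bag 2 | green) = 0.08500 / 0.38714 = 0.2196.

Posterior probability ≈ 0.2196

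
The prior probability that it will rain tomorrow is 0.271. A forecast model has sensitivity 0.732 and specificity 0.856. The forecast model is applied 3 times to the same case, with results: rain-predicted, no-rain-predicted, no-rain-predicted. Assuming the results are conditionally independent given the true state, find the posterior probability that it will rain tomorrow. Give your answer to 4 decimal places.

Let H be the event that it will rain tomorrow; start with P(H) = 0.271. P('rain-predicted'|H) = 0.732, P('rain-predicted'|¬H) = 0.144.
Update on result 1 ('rain-predicted'): P(H) ← 0.732·0.2710 / (0.732·0.2710 + 0.144·0.7290) = 0.19837/0.30335 = 0.6539.
Update on result 2 ('no-rain-predicted'): P(H) ← 0.268·0.6539 / (0.268·0.6539 + 0.856·0.3461) = 0.17526/0.47148 = 0.3717.
Update on result 3 ('no-rain-predicted'): P(H) ← 0.268·0.3717 / (0.268·0.3717 + 0.856·0.6283) = 0.099619/0.63743 = 0.1563.

Posterior P(H) ≈ 0.1563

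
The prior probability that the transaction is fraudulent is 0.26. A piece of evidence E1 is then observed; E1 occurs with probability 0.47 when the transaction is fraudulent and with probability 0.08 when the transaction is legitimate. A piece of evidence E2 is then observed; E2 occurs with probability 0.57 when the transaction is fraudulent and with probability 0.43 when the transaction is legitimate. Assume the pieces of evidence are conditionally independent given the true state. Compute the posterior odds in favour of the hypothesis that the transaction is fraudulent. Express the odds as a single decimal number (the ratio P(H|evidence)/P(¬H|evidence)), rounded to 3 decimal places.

Posterior odds ≈ 2.736

Prior odds = 0.26/(1−0.26) = 0.35135.
Likelihood ratio for E1 = 0.47/0.08 = 5.8750.
Likelihood ratio for E2 = 0.57/0.43 = 1.3256.
Posterior odds = prior odds × LR₁ × LR₂ = 2.7363.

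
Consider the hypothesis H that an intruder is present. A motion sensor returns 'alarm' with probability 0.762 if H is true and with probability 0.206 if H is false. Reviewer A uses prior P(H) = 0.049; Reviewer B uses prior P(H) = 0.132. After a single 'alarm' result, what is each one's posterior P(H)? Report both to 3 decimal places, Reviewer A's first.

The likelihood ratio for an 'alarm' result is 0.762/0.206 = 3.6990.
Reviewer A: prior odds 0.049/0.951 = 0.051525; posterior odds 0.19059; posterior probability 0.160.
Reviewer B: prior odds 0.132/0.868 = 0.15207; posterior odds 0.56253; posterior probability 0.360.

Reviewer A: 0.160; Reviewer B: 0.360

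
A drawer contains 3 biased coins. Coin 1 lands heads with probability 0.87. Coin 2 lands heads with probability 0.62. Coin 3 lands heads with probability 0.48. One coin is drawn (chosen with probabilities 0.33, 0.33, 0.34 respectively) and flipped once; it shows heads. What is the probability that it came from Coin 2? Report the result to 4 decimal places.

P(heads|C1) = 0.87; P(heads|C2) = 0.62; P(heads|C3) = 0.48.
Prior × likelihood for each source: 0.33·0.87=0.2871, 0.33·0.62=0.2046, 0.34·0.48=0.1632. Summing gives P(heads) = 0.65490.
P(Coin 2 | heads) = 0.2046 / 0.65490 = 0.3124.

Posterior probability ≈ 0.3124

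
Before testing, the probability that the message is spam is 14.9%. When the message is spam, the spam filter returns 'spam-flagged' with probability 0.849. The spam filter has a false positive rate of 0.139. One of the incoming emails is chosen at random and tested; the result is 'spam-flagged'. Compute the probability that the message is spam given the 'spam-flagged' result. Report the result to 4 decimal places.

Let H be the event that the message is spam. P(H) = 0.149, so P(¬H) = 0.851. With E the 'spam-flagged' result, P(E|H) = 0.849 and P(E|¬H) = 0.139.
P(E) = 0.849·0.149 + 0.139·0.851 = 0.12650 + 0.11829 = 0.24479.
By Bayes' theorem, P(H|E) = 0.12650 / 0.24479 = 0.5168.

P(H | E) ≈ 0.5168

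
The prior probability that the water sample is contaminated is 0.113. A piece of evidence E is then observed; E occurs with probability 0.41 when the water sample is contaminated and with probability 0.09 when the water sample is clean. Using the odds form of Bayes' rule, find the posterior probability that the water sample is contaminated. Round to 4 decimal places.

Posterior probability ≈ 0.3672

Prior odds = 0.113/(1−0.113) = 0.12740. In log-odds, ln(0.12740) = -2.0605.
Add log likelihood ratio: ln(4.5556) = 1.5163.
Posterior log-odds = -0.54411, so posterior odds = exp(-0.54411) = 0.58036. Converting, P(H|E) = 0.58036/1.5804 = 0.3672.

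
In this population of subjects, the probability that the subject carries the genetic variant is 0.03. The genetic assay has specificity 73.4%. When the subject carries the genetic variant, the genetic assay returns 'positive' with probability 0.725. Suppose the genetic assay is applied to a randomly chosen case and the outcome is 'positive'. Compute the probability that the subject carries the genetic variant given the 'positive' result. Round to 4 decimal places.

P(H | E) ≈ 0.0777

Let H be the event that the subject carries the genetic variant. P(H) = 0.03, so P(¬H) = 0.97. With E the 'positive' result, P(E|H) = 0.725 and P(E|¬H) = 0.266.
P(E) = 0.725·0.03 + 0.266·0.97 = 0.021750 + 0.25802 = 0.27977.
By Bayes' theorem, P(H|E) = 0.021750 / 0.27977 = 0.0777.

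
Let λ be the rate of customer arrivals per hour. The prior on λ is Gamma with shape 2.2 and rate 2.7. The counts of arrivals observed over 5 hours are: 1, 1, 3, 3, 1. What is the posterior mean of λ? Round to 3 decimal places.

Total count ∑xᵢ = 9 over n = 5 hours.
Gamma is conjugate to the Poisson likelihood: posterior is Gamma(shape = 2.2+9 = 11.2, rate = 2.7+5 = 7.7).
E[λ | data] = 11.2/7.7 = 1.455.

Posterior mean ≈ 1.455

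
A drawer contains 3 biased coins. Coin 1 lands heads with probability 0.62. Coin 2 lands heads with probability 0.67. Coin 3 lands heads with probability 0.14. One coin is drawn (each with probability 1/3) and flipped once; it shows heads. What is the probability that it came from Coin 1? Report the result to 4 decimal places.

P(heads|C1) = 0.62; P(heads|C2) = 0.67; P(heads|C3) = 0.14.
Prior × likelihood for each source: 0.333333·0.62=0.2067, 0.333333·0.67=0.2233, 0.333333·0.14=0.04667. Summing gives P(heads) = 0.47667.
P(Coin 1 | heads) = 0.2067 / 0.47667 = 0.4336.

Posterior probability ≈ 0.4336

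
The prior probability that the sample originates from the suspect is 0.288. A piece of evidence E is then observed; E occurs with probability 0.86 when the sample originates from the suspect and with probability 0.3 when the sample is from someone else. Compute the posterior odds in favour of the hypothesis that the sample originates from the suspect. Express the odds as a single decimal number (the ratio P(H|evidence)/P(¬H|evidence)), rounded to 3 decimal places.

Posterior odds ≈ 1.160

Prior odds = 0.288/(1−0.288) = 0.40449.
Likelihood ratio for E = 0.86/0.3 = 2.8667.
Posterior odds = prior odds × LR = 1.1596.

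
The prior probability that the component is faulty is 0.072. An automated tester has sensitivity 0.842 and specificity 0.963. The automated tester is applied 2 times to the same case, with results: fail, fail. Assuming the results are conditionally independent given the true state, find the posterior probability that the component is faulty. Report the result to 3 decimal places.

Let H be the event that the component is faulty; start with P(H) = 0.072. P('fail'|H) = 0.842, P('fail'|¬H) = 0.037.
Update on result 1 ('fail'): P(H) ← 0.842·0.0720 / (0.842·0.0720 + 0.037·0.9280) = 0.060624/0.094960 = 0.6384.
Update on result 2 ('fail'): P(H) ← 0.842·0.6384 / (0.842·0.6384 + 0.037·0.3616) = 0.53755/0.55093 = 0.9757.

Posterior P(H) ≈ 0.976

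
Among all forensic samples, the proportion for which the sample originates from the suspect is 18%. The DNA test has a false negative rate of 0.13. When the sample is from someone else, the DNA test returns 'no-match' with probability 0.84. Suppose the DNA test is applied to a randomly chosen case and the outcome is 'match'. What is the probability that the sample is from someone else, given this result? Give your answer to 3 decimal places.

Write H for 'the sample originates from the suspect'. Prior odds H:¬H = 0.18/0.82 = 0.21951. For the 'match' outcome, the likelihood ratio is 0.87/0.16 = 5.4375.
Posterior odds = 0.21951 × 5.4375 = 1.1936, so P(H|E) = 1.1936/(1+1.1936) = 0.544. Then P(¬H|E) = 1 − 0.544 = 0.456.

P(¬H | E) ≈ 0.456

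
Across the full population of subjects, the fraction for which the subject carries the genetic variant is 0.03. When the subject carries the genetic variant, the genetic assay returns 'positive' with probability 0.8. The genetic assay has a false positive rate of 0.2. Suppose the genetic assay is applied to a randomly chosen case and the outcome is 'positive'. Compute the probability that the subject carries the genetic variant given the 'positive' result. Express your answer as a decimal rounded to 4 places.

P(H | E) ≈ 0.1101

Let H be the event that the subject carries the genetic variant. P(H) = 0.03, so P(¬H) = 0.97. With E the 'positive' result, P(E|H) = 0.8 and P(E|¬H) = 0.2.
P(E) = 0.8·0.03 + 0.2·0.97 = 0.024000 + 0.19400 = 0.21800.
By Bayes' theorem, P(H|E) = 0.024000 / 0.21800 = 0.1101.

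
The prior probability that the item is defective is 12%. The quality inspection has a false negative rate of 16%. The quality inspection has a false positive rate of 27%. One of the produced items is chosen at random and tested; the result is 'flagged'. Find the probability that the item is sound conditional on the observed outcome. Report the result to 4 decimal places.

Let H be the event that the item is defective. P(H) = 0.12, so P(¬H) = 0.88. With E the 'flagged' result, P(E|H) = 0.84 and P(E|¬H) = 0.27.
P(E) = 0.84·0.12 + 0.27·0.88 = 0.10080 + 0.23760 = 0.33840.
By Bayes' theorem, P(H|E) = 0.10080 / 0.33840 = 0.2979. Hence P(¬H|E) = 1 − 0.2979 = 0.7021.

P(¬H | E) ≈ 0.7021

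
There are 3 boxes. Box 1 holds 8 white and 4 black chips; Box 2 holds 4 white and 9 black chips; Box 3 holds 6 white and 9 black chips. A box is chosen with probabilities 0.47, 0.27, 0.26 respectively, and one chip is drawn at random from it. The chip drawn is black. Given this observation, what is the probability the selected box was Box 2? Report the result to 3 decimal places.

P(black|Box 1) = 0.3333; P(black|Box 2) = 0.6923; P(black|Box 3) = 0.6.
Prior × likelihood for each source: 0.47·0.3333=0.1567, 0.27·0.6923=0.1869, 0.26·0.6=0.1560. Summing gives P(black) = 0.49959.
P(Box 2 | black) = 0.1869 / 0.49959 = 0.374.

Posterior probability ≈ 0.374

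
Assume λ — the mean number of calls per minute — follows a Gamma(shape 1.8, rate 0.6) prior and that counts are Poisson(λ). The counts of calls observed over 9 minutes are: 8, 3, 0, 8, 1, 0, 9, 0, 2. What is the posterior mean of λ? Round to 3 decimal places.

Posterior mean ≈ 3.417

Total count ∑xᵢ = 31 over n = 9 minutes.
Gamma is conjugate to the Poisson likelihood: posterior is Gamma(shape = 1.8+31 = 32.8, rate = 0.6+9 = 9.6).
E[λ | data] = 32.8/9.6 = 3.417.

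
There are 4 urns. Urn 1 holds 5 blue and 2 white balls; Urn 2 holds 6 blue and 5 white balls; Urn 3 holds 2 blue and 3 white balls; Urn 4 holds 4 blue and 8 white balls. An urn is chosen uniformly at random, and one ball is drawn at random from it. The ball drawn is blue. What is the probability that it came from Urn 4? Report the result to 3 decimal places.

P(blue|Urn 1) = 0.7143; P(blue|Urn 2) = 0.5455; P(blue|Urn 3) = 0.4; P(blue|Urn 4) = 0.3333.
Prior × likelihood for each source: 0.25·0.7143=0.1786, 0.25·0.5455=0.1364, 0.25·0.4=0.1000, 0.25·0.3333=0.08333. Summing gives P(blue) = 0.49827.
P(Urn 4 | blue) = 0.08333 / 0.49827 = 0.167.

Posterior probability ≈ 0.167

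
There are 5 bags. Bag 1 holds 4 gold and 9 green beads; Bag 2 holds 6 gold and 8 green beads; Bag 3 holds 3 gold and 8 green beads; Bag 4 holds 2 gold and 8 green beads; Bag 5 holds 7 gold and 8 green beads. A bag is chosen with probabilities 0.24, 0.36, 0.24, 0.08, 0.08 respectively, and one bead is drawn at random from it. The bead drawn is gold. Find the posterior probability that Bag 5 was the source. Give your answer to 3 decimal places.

Posterior probability ≈ 0.108

Tabulate prior·likelihood by source: [1] prior 0.24, lik 0.3077, product 0.07385; [2] prior 0.36, lik 0.4286, product 0.1543; [3] prior 0.24, lik 0.2727, product 0.06545; [4] prior 0.08, lik 0.2, product 0.01600; [5] prior 0.08, lik 0.4667, product 0.03733.
Normalizing constant = 0.34692; the posterior for Bag 5 is its product over the sum, 0.03733/0.34692 = 0.108.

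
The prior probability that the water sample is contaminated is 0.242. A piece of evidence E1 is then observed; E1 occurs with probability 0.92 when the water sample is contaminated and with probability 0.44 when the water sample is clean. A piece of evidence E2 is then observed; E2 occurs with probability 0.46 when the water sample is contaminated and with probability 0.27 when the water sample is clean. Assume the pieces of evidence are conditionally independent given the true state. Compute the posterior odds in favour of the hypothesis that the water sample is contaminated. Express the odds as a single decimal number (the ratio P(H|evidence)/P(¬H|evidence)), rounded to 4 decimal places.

Posterior odds ≈ 1.1373

Prior odds = 0.242/(1−0.242) = 0.31926.
Likelihood ratio for E1 = 0.92/0.44 = 2.0909.
Likelihood ratio for E2 = 0.46/0.27 = 1.7037.
Posterior odds = prior odds × LR₁ × LR₂ = 1.1373.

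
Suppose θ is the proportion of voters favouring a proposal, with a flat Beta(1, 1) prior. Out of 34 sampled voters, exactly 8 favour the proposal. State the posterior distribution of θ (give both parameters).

Posterior: Beta(9, 27)

The binomial likelihood is conjugate to the Beta prior: with 8 successes and 26 failures, the posterior is Beta(1+8, 1+26) = Beta(9, 27).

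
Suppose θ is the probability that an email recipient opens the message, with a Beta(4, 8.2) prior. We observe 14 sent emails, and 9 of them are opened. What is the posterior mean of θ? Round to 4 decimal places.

The binomial likelihood is conjugate to the Beta prior: with 9 successes and 5 failures, the posterior is Beta(4+9, 8.2+5) = Beta(13, 13.2).
Posterior mean = α/(α+β) = 13/26.2 = 0.4962.

Posterior mean ≈ 0.4962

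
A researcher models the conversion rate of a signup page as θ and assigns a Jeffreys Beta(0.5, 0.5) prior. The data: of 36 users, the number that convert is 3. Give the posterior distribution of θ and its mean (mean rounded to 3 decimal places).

Posterior: Beta(3.5, 33.5); mean ≈ 0.095

The binomial likelihood is conjugate to the Beta prior: with 3 successes and 33 failures, the posterior is Beta(0.5+3, 0.5+33) = Beta(3.5, 33.5).
Posterior mean = α/(α+β) = 3.5/37 = 0.095.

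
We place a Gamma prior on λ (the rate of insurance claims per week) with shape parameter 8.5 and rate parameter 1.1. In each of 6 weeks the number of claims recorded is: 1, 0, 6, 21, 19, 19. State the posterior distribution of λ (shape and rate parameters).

Posterior: Gamma(shape=74.5, rate=7.1)

Total count ∑xᵢ = 66 over n = 6 weeks.
Gamma is conjugate to the Poisson likelihood: posterior is Gamma(shape = 8.5+66 = 74.5, rate = 1.1+6 = 7.1).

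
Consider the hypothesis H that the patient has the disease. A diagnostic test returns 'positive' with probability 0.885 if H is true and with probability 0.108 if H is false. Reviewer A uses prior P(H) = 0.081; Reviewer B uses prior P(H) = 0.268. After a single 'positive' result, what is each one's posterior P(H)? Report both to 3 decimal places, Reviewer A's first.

The likelihood ratio for a 'positive' result is 0.885/0.108 = 8.1944.
Reviewer A: prior odds 0.081/0.919 = 0.088139; posterior odds 0.72225; posterior probability 0.419.
Reviewer B: prior odds 0.268/0.732 = 0.36612; posterior odds 3.0002; posterior probability 0.750.

Reviewer A: 0.419; Reviewer B: 0.750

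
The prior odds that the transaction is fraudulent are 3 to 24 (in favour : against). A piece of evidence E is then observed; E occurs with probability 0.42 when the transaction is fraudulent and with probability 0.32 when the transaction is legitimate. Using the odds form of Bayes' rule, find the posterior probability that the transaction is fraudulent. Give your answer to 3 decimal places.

Prior odds = 3/24 = 0.12500.
Likelihood ratio for E = 0.42/0.32 = 1.3125.
Posterior odds = prior odds × LR = 0.16406.
Posterior probability = odds/(1+odds) = 0.16406/1.1641 = 0.141.

Posterior probability ≈ 0.141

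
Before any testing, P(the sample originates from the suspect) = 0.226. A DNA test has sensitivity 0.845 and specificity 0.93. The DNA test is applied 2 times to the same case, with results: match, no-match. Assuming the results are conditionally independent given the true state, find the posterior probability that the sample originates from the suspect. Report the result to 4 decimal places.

With H the event that the sample originates from the suspect, the joint likelihood of the observed sequence is P(data|H) = 0.845·0.155 = 0.13098 and P(data|¬H) = 0.07·0.93 = 0.065100.
Bayes: P(H|data) = 0.226·0.13098 / (0.226·0.13098 + 0.774·0.065100) = 0.029600/0.079988 = 0.3701.

Posterior P(H) ≈ 0.3701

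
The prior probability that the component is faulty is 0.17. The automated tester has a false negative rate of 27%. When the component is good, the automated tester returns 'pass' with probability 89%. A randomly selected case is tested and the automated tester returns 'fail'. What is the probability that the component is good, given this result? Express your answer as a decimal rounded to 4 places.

P(¬H | E) ≈ 0.4239

Let H be the event that the component is faulty. P(H) = 0.17, so P(¬H) = 0.83. With E the 'fail' result, P(E|H) = 0.73 and P(E|¬H) = 0.11.
P(E) = 0.73·0.17 + 0.11·0.83 = 0.12410 + 0.091300 = 0.21540.
By Bayes' theorem, P(H|E) = 0.12410 / 0.21540 = 0.5761. Hence P(¬H|E) = 1 − 0.5761 = 0.4239.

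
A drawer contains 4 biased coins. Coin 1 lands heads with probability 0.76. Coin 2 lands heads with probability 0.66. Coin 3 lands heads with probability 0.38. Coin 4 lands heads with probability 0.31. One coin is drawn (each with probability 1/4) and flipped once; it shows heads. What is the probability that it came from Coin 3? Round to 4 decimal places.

Posterior probability ≈ 0.1801

Tabulate prior·likelihood by source: [1] prior 0.25, lik 0.76, product 0.1900; [2] prior 0.25, lik 0.66, product 0.1650; [3] prior 0.25, lik 0.38, product 0.09500; [4] prior 0.25, lik 0.31, product 0.07750.
Normalizing constant = 0.52750; the posterior for Coin 3 is its product over the sum, 0.09500/0.52750 = 0.1801.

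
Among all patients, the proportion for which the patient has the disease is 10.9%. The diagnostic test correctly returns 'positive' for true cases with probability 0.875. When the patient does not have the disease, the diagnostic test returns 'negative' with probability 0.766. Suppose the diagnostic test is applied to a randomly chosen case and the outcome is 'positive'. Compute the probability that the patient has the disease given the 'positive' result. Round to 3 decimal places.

P(H | E) ≈ 0.314

Write H for 'the patient has the disease'. Prior odds H:¬H = 0.109/0.891 = 0.12233. For the 'positive' outcome, the likelihood ratio is 0.875/0.234 = 3.7393.
Posterior odds = 0.12233 × 3.7393 = 0.45745, so P(H|E) = 0.45745/(1+0.45745) = 0.314.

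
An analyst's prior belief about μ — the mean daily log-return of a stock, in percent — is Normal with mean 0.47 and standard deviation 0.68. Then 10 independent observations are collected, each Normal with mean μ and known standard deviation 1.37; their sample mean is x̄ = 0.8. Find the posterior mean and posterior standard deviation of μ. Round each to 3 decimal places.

With known σ, the Normal prior is conjugate. Weight on the data is w = (n/σ²)/(n/σ² + 1/τ₀²) = 5.32793/(5.32793+2.16263) = 0.71129.
Posterior mean = w·x̄ + (1−w)·μ₀ = 0.71129·0.8 + 0.28871·0.47 = 0.705. Posterior variance = 1/(5.32793+2.16263) = 0.133501, so SD = 0.365.

Posterior mean ≈ 0.705; posterior SD ≈ 0.365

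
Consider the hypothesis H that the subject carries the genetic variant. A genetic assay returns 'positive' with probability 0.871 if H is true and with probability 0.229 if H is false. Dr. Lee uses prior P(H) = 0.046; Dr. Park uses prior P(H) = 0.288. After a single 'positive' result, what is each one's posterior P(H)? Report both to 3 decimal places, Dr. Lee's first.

P('+'|H) = 0.871, P('+'|¬H) = 0.229.
Dr. Lee: numerator 0.871·0.046 = 0.040066; evidence = 0.040066+0.229·0.954 = 0.25853; posterior = 0.155.
Dr. Park: numerator 0.871·0.288 = 0.25085; evidence = 0.25085+0.229·0.712 = 0.41390; posterior = 0.606.

Dr. Lee: 0.155; Dr. Park: 0.606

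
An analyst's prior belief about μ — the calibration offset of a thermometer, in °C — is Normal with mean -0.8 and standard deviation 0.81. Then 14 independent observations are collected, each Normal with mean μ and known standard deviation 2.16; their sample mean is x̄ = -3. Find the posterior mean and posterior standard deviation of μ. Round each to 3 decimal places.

Posterior mean ≈ -2.259; posterior SD ≈ 0.470

With known σ, the Normal prior is conjugate. Weight on the data is w = (n/σ²)/(n/σ² + 1/τ₀²) = 3.00069/(3.00069+1.52416) = 0.66316.
Posterior mean = w·x̄ + (1−w)·μ₀ = 0.66316·-3 + 0.33684·-0.8 = -2.259. Posterior variance = 1/(3.00069+1.52416) = 0.221002, so SD = 0.470.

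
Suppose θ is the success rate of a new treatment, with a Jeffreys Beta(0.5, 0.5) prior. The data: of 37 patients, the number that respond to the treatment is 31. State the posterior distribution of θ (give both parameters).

Posterior: Beta(31.5, 6.5)

Observing 31 successes and 6 failures updates Beta(0.5, 0.5) by adding the success and failure counts to the two shape parameters: α = 0.5+31 = 31.5, β = 0.5+6 = 6.5.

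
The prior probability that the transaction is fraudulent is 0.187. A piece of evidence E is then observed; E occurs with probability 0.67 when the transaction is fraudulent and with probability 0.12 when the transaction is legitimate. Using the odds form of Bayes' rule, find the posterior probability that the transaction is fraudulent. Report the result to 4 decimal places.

Prior odds = 0.187/(1−0.187) = 0.23001.
Likelihood ratio for E = 0.67/0.12 = 5.5833.
Posterior odds = prior odds × LR = 1.2842.
Posterior probability = odds/(1+odds) = 1.2842/2.2842 = 0.5622.

Posterior probability ≈ 0.5622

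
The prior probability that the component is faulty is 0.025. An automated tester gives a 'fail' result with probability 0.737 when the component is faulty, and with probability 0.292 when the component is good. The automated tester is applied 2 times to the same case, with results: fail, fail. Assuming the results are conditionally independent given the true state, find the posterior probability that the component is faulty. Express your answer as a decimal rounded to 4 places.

Posterior P(H) ≈ 0.1404

Let H be the event that the component is faulty; start with P(H) = 0.025. P('fail'|H) = 0.737, P('fail'|¬H) = 0.292.
Update on result 1 ('fail'): P(H) ← 0.737·0.0250 / (0.737·0.0250 + 0.292·0.9750) = 0.018425/0.30312 = 0.0608.
Update on result 2 ('fail'): P(H) ← 0.737·0.0608 / (0.737·0.0608 + 0.292·0.9392) = 0.044797/0.31905 = 0.1404.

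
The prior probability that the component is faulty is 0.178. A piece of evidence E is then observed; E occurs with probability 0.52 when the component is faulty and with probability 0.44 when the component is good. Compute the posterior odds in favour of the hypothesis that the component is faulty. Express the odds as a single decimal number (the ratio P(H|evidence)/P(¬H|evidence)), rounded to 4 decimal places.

Posterior odds ≈ 0.2559

Prior odds = 0.178/(1−0.178) = 0.21655. In log-odds, ln(0.21655) = -1.5300.
Add log likelihood ratio: ln(1.1818) = 0.16705.
Posterior log-odds = -1.3629, so posterior odds = exp(-1.3629) = 0.25592.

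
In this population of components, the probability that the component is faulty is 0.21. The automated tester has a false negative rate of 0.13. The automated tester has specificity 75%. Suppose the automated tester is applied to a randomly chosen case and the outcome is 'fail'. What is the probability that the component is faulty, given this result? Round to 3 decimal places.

Let H be the event that the component is faulty. P(H) = 0.21, so P(¬H) = 0.79. With E the 'fail' result, P(E|H) = 0.87 and P(E|¬H) = 0.25.
P(E) = 0.87·0.21 + 0.25·0.79 = 0.18270 + 0.19750 = 0.38020.
By Bayes' theorem, P(H|E) = 0.18270 / 0.38020 = 0.481.

P(H | E) ≈ 0.481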